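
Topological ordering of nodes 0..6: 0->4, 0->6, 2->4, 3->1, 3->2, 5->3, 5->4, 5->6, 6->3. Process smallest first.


Kahn's algorithm, process smallest node first
Order: [0, 5, 6, 3, 1, 2, 4]


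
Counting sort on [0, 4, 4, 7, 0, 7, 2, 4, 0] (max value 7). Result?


Count array: [3, 0, 1, 0, 3, 0, 0, 2]
Reconstruct: [0, 0, 0, 2, 4, 4, 4, 7, 7]


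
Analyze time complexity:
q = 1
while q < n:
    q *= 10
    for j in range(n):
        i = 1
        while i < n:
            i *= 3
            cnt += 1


Per nesting level: O(log n) * O(n) * O(log n) = O(n (log n)^2)
Complexity: O(n (log n)^2)


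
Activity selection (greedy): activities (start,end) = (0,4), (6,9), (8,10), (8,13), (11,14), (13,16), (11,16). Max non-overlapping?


Greedy: pick earliest-ending, then skip overlaps.
Selected (3 activities): [(0, 4), (6, 9), (11, 14)]


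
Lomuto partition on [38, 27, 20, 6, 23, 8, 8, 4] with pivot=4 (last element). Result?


Elements <= 4 go left of pivot.
Result: [4, 27, 20, 6, 23, 8, 8, 38], pivot at index 0


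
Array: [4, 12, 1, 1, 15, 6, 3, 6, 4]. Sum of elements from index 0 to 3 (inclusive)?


Prefix sums: [0, 4, 16, 17, 18, 33, 39, 42, 48, 52]
Sum[0..3] = prefix[4] - prefix[0] = 18 - 0 = 18


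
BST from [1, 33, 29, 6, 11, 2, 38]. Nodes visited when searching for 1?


BST root = 1
Search for 1: compare at each node
Path: [1]


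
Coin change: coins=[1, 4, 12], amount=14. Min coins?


dp[0]=0; dp[i]=1+min(dp[i-c] for c in coins)
...dp[9]=3, dp[10]=4, dp[11]=5, dp[12]=1, dp[13]=2, dp[14]=3
Minimum coins for 14 = 3


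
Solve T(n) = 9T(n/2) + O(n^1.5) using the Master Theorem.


a=9, b=2, c=1.5. log_2(9)=3.170 > c=1.5. Case 1: O(n^log_b(a)) = O(n^3.170)
Complexity: O(n^3.170)


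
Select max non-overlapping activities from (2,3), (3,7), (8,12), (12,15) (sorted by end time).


Greedy: pick earliest-ending, then skip overlaps.
Selected (4 activities): [(2, 3), (3, 7), (8, 12), (12, 15)]


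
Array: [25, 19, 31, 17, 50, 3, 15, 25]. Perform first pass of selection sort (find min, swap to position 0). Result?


After one pass: [3, 19, 31, 17, 50, 25, 15, 25]


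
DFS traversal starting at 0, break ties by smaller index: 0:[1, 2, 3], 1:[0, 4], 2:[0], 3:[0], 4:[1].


DFS stack-based: start with [0]
Visit order: [0, 1, 4, 2, 3]


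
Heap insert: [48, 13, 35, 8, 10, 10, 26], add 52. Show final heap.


Append 52: [48, 13, 35, 8, 10, 10, 26, 52]
Bubble up: swap idx 7(52) with idx 3(8); swap idx 3(52) with idx 1(13); swap idx 1(52) with idx 0(48)
Result: [52, 48, 35, 13, 10, 10, 26, 8]


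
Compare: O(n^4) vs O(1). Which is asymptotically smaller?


constant grows slower than quartic
O(1) is asymptotically smaller; O(n^4) grows faster


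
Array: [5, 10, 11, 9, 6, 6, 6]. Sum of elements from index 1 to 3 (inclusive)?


Prefix sums: [0, 5, 15, 26, 35, 41, 47, 53]
Sum[1..3] = prefix[4] - prefix[1] = 35 - 5 = 30


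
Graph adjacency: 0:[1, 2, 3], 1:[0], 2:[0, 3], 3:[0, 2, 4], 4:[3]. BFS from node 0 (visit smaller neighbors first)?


BFS queue: start with [0]
Visit order: [0, 1, 2, 3, 4]


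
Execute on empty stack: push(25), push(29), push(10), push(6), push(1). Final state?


push(25) -> [25]
push(29) -> [25, 29]
push(10) -> [25, 29, 10]
push(6) -> [25, 29, 10, 6]
push(1) -> [25, 29, 10, 6, 1]
Final stack (bottom to top): [25, 29, 10, 6, 1]


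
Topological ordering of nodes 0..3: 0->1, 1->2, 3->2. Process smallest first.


Kahn's algorithm, process smallest node first
Order: [0, 1, 3, 2]


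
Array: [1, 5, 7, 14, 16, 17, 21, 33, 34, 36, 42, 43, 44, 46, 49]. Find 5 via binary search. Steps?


Search for 5:
[0,14] mid=7 arr[7]=33
[0,6] mid=3 arr[3]=14
[0,2] mid=1 arr[1]=5
Total: 3 comparisons


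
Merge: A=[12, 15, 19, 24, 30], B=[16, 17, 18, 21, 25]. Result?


Compare heads, take smaller each step.
Merged: [12, 15, 16, 17, 18, 19, 21, 24, 25, 30]


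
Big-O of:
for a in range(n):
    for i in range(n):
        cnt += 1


Per nesting level: O(n) * O(n) = O(n^2)
Complexity: O(n^2)


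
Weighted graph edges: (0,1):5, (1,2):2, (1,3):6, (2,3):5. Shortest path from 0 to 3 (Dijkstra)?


Dijkstra from 0:
Distances: {0: 0, 1: 5, 2: 7, 3: 11}
Shortest distance to 3 = 11, path = [0, 1, 3]


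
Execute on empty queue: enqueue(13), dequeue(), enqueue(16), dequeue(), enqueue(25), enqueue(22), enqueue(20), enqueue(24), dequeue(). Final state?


enqueue(13) -> [13]
dequeue() returns 13 -> []
enqueue(16) -> [16]
dequeue() returns 16 -> []
enqueue(25) -> [25]
enqueue(22) -> [25, 22]
enqueue(20) -> [25, 22, 20]
enqueue(24) -> [25, 22, 20, 24]
dequeue() returns 25 -> [22, 20, 24]
Final queue (front to back): [22, 20, 24]


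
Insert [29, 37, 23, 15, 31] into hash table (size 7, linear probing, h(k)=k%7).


Insertions: 29->slot 1; 37->slot 2; 23->slot 3; 15->slot 4; 31->slot 5
Table: [None, 29, 37, 23, 15, 31, None]


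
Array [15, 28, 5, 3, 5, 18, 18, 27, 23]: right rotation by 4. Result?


Right rotate by 4: [18, 18, 27, 23, 15, 28, 5, 3, 5]


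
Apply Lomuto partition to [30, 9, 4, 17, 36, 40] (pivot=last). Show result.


Elements <= 40 go left of pivot.
Result: [30, 9, 4, 17, 36, 40], pivot at index 5


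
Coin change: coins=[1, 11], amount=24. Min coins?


dp[0]=0; dp[i]=1+min(dp[i-c] for c in coins)
...dp[19]=9, dp[20]=10, dp[21]=11, dp[22]=2, dp[23]=3, dp[24]=4
Minimum coins for 24 = 4


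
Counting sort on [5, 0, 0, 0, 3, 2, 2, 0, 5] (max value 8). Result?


Count array: [4, 0, 2, 1, 0, 2, 0, 0, 0]
Reconstruct: [0, 0, 0, 0, 2, 2, 3, 5, 5]


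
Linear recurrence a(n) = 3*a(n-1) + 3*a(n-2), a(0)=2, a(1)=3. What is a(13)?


Build bottom-up:
...a(11)=2326239, a(12)=8819442, a(13)=3*8819442+3*2326239=33437043


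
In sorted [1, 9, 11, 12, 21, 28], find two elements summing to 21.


Two pointers: lo=0, hi=5
Found pair: (9, 12) summing to 21


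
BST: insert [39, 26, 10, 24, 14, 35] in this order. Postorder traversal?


Root = 39; build tree by BST insertion.
Postorder traversal: [14, 24, 10, 35, 26, 39]


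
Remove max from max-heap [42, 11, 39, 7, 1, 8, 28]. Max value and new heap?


Max = 42
Replace root with last, heapify down
Resulting heap: [39, 11, 28, 7, 1, 8]


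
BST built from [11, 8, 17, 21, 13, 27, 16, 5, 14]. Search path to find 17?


BST root = 11
Search for 17: compare at each node
Path: [11, 17]


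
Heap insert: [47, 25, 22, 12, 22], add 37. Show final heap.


Append 37: [47, 25, 22, 12, 22, 37]
Bubble up: swap idx 5(37) with idx 2(22)
Result: [47, 25, 37, 12, 22, 22]


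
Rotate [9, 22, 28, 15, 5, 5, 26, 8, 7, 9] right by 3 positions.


Right rotate by 3: [8, 7, 9, 9, 22, 28, 15, 5, 5, 26]


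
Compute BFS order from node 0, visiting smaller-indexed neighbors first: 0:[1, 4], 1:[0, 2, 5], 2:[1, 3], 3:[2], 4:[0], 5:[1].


BFS queue: start with [0]
Visit order: [0, 1, 4, 2, 5, 3]


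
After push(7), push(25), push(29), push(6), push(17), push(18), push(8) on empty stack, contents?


push(7) -> [7]
push(25) -> [7, 25]
push(29) -> [7, 25, 29]
push(6) -> [7, 25, 29, 6]
push(17) -> [7, 25, 29, 6, 17]
push(18) -> [7, 25, 29, 6, 17, 18]
push(8) -> [7, 25, 29, 6, 17, 18, 8]
Final stack (bottom to top): [7, 25, 29, 6, 17, 18, 8]


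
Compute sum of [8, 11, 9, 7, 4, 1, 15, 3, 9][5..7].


Prefix sums: [0, 8, 19, 28, 35, 39, 40, 55, 58, 67]
Sum[5..7] = prefix[8] - prefix[5] = 58 - 39 = 19


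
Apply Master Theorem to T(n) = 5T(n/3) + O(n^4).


a=5, b=3, c=4. log_3(5)=1.465 < c=4. Case 3: O(n^c) = O(n^4)
Complexity: O(n^4)


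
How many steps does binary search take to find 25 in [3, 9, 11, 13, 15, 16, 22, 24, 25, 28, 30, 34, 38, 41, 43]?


Search for 25:
[0,14] mid=7 arr[7]=24
[8,14] mid=11 arr[11]=34
[8,10] mid=9 arr[9]=28
[8,8] mid=8 arr[8]=25
Total: 4 comparisons


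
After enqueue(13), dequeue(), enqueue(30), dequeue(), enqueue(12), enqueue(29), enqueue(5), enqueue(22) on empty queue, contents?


enqueue(13) -> [13]
dequeue() returns 13 -> []
enqueue(30) -> [30]
dequeue() returns 30 -> []
enqueue(12) -> [12]
enqueue(29) -> [12, 29]
enqueue(5) -> [12, 29, 5]
enqueue(22) -> [12, 29, 5, 22]
Final queue (front to back): [12, 29, 5, 22]


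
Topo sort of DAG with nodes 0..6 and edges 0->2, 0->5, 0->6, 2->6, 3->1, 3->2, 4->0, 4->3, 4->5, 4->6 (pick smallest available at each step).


Kahn's algorithm, process smallest node first
Order: [4, 0, 3, 1, 2, 5, 6]


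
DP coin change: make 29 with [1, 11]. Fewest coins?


dp[0]=0; dp[i]=1+min(dp[i-c] for c in coins)
...dp[24]=4, dp[25]=5, dp[26]=6, dp[27]=7, dp[28]=8, dp[29]=9
Minimum coins for 29 = 9


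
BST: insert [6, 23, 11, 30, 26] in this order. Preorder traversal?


Root = 6; build tree by BST insertion.
Preorder traversal: [6, 23, 11, 30, 26]


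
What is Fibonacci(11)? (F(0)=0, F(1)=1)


F(n)=F(n-1)+F(n-2)
...F(9)=34, F(10)=55, F(11)=89


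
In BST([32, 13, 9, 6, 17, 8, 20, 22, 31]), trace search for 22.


BST root = 32
Search for 22: compare at each node
Path: [32, 13, 17, 20, 22]


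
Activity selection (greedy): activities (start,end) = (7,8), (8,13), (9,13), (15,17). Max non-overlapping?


Greedy: pick earliest-ending, then skip overlaps.
Selected (3 activities): [(7, 8), (8, 13), (15, 17)]


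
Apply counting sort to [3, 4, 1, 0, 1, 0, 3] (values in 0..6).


Count array: [2, 2, 0, 2, 1, 0, 0]
Reconstruct: [0, 0, 1, 1, 3, 3, 4]


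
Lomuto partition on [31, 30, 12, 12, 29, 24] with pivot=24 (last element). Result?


Elements <= 24 go left of pivot.
Result: [12, 12, 24, 30, 29, 31], pivot at index 2


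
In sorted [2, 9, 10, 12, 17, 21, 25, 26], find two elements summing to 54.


Two pointers: lo=0, hi=7
No pair sums to 54


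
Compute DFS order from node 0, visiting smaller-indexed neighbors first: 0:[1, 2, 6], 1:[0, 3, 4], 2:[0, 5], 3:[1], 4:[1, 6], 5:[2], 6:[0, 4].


DFS stack-based: start with [0]
Visit order: [0, 1, 3, 4, 6, 2, 5]


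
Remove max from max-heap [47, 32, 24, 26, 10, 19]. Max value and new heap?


Max = 47
Replace root with last, heapify down
Resulting heap: [32, 26, 24, 19, 10]


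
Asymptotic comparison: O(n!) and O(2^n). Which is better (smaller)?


exponential grows slower than factorial
O(2^n) is asymptotically smaller; O(n!) grows faster


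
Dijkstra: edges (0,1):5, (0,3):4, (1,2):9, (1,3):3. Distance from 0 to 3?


Dijkstra from 0:
Distances: {0: 0, 1: 5, 2: 14, 3: 4}
Shortest distance to 3 = 4, path = [0, 3]


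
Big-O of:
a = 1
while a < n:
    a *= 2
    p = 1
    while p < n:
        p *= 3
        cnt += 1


Per nesting level: O(log n) * O(log n) = O((log n)^2)
Complexity: O((log n)^2)


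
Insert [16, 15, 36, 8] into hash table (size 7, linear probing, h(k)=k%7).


Insertions: 16->slot 2; 15->slot 1; 36->slot 3; 8->slot 4
Table: [None, 15, 16, 36, 8, None, None]


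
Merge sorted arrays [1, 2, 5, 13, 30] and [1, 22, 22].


Compare heads, take smaller each step.
Merged: [1, 1, 2, 5, 13, 22, 22, 30]


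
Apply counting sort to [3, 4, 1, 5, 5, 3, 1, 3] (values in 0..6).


Count array: [0, 2, 0, 3, 1, 2, 0]
Reconstruct: [1, 1, 3, 3, 3, 4, 5, 5]


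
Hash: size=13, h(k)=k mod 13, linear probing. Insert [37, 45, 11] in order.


Insertions: 37->slot 11; 45->slot 6; 11->slot 12
Table: [None, None, None, None, None, None, 45, None, None, None, None, 37, 11]


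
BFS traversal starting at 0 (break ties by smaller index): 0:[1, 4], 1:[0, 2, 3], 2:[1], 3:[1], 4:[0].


BFS queue: start with [0]
Visit order: [0, 1, 4, 2, 3]


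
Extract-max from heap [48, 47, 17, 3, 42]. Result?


Max = 48
Replace root with last, heapify down
Resulting heap: [47, 42, 17, 3]


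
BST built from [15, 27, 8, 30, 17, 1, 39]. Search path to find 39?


BST root = 15
Search for 39: compare at each node
Path: [15, 27, 30, 39]


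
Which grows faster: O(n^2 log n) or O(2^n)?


n^2 log n grows slower than exponential
O(n^2 log n) is asymptotically smaller; O(2^n) grows faster


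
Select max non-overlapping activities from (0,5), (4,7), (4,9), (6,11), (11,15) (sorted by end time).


Greedy: pick earliest-ending, then skip overlaps.
Selected (3 activities): [(0, 5), (6, 11), (11, 15)]


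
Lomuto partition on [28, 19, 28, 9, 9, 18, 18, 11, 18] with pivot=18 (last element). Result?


Elements <= 18 go left of pivot.
Result: [9, 9, 18, 18, 11, 18, 28, 19, 28], pivot at index 5


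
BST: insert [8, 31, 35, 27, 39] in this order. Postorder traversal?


Root = 8; build tree by BST insertion.
Postorder traversal: [27, 39, 35, 31, 8]


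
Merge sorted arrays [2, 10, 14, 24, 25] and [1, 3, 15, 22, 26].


Compare heads, take smaller each step.
Merged: [1, 2, 3, 10, 14, 15, 22, 24, 25, 26]


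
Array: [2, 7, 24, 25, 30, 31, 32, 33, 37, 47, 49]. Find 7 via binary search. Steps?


Search for 7:
[0,10] mid=5 arr[5]=31
[0,4] mid=2 arr[2]=24
[0,1] mid=0 arr[0]=2
[1,1] mid=1 arr[1]=7
Total: 4 comparisons


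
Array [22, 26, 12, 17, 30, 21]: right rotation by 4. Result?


Right rotate by 4: [12, 17, 30, 21, 22, 26]


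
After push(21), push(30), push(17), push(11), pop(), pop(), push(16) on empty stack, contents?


push(21) -> [21]
push(30) -> [21, 30]
push(17) -> [21, 30, 17]
push(11) -> [21, 30, 17, 11]
pop() returns 11 -> [21, 30, 17]
pop() returns 17 -> [21, 30]
push(16) -> [21, 30, 16]
Final stack (bottom to top): [21, 30, 16]


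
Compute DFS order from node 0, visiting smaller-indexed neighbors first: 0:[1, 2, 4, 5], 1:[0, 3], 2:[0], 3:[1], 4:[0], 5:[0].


DFS stack-based: start with [0]
Visit order: [0, 1, 3, 2, 4, 5]


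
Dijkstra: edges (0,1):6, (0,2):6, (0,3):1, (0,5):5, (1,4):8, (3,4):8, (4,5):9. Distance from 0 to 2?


Dijkstra from 0:
Distances: {0: 0, 1: 6, 2: 6, 3: 1, 4: 9, 5: 5}
Shortest distance to 2 = 6, path = [0, 2]


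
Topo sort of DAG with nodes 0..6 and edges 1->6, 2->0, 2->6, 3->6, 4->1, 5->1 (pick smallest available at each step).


Kahn's algorithm, process smallest node first
Order: [2, 0, 3, 4, 5, 1, 6]


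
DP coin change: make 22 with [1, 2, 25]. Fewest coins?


dp[0]=0; dp[i]=1+min(dp[i-c] for c in coins)
...dp[17]=9, dp[18]=9, dp[19]=10, dp[20]=10, dp[21]=11, dp[22]=11
Minimum coins for 22 = 11


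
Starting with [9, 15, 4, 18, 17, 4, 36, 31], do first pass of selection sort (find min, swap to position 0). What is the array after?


After one pass: [4, 15, 9, 18, 17, 4, 36, 31]


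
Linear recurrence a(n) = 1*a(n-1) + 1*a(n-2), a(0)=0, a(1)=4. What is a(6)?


Build bottom-up:
...a(4)=12, a(5)=20, a(6)=1*20+1*12=32


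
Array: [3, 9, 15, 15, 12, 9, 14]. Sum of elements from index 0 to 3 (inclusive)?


Prefix sums: [0, 3, 12, 27, 42, 54, 63, 77]
Sum[0..3] = prefix[4] - prefix[0] = 42 - 0 = 42


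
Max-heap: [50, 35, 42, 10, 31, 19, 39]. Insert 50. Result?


Append 50: [50, 35, 42, 10, 31, 19, 39, 50]
Bubble up: swap idx 7(50) with idx 3(10); swap idx 3(50) with idx 1(35)
Result: [50, 50, 42, 35, 31, 19, 39, 10]


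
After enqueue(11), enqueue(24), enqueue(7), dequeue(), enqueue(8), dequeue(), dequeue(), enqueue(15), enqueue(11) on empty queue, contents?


enqueue(11) -> [11]
enqueue(24) -> [11, 24]
enqueue(7) -> [11, 24, 7]
dequeue() returns 11 -> [24, 7]
enqueue(8) -> [24, 7, 8]
dequeue() returns 24 -> [7, 8]
dequeue() returns 7 -> [8]
enqueue(15) -> [8, 15]
enqueue(11) -> [8, 15, 11]
Final queue (front to back): [8, 15, 11]


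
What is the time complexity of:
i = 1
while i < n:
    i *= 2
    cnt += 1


Per nesting level: O(log n) = O(log n)
Complexity: O(log n)


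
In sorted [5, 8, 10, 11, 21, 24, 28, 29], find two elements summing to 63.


Two pointers: lo=0, hi=7
No pair sums to 63


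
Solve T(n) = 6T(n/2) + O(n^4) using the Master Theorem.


a=6, b=2, c=4. log_2(6)=2.585 < c=4. Case 3: O(n^c) = O(n^4)
Complexity: O(n^4)


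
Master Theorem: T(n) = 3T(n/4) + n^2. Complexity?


a=3, b=4, c=2. log_4(3)=0.792 < c=2. Case 3: O(n^c) = O(n^2)
Complexity: O(n^2)


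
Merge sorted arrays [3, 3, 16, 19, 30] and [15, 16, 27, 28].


Compare heads, take smaller each step.
Merged: [3, 3, 15, 16, 16, 19, 27, 28, 30]


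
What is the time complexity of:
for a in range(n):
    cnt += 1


Per nesting level: O(n) = O(n)
Complexity: O(n)


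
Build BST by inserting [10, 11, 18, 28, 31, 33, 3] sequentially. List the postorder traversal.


Root = 10; build tree by BST insertion.
Postorder traversal: [3, 33, 31, 28, 18, 11, 10]


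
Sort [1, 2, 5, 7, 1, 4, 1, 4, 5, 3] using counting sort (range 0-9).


Count array: [0, 3, 1, 1, 2, 2, 0, 1, 0, 0]
Reconstruct: [1, 1, 1, 2, 3, 4, 4, 5, 5, 7]


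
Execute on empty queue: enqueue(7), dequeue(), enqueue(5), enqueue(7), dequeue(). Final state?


enqueue(7) -> [7]
dequeue() returns 7 -> []
enqueue(5) -> [5]
enqueue(7) -> [5, 7]
dequeue() returns 5 -> [7]
Final queue (front to back): [7]


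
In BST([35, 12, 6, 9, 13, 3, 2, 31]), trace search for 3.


BST root = 35
Search for 3: compare at each node
Path: [35, 12, 6, 3]


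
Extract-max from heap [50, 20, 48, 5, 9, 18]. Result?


Max = 50
Replace root with last, heapify down
Resulting heap: [48, 20, 18, 5, 9]


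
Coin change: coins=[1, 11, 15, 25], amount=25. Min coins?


dp[0]=0; dp[i]=1+min(dp[i-c] for c in coins)
...dp[20]=6, dp[21]=7, dp[22]=2, dp[23]=3, dp[24]=4, dp[25]=1
Minimum coins for 25 = 1


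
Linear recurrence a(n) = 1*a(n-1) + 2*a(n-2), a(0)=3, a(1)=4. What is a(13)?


Build bottom-up:
...a(11)=4778, a(12)=9558, a(13)=1*9558+2*4778=19114


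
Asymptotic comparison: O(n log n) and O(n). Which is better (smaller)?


linear grows slower than linearithmic
O(n) is asymptotically smaller; O(n log n) grows faster


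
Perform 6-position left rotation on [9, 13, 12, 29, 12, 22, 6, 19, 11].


Left rotate by 6: [6, 19, 11, 9, 13, 12, 29, 12, 22]


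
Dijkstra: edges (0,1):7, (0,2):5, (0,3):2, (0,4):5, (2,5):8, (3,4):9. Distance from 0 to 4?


Dijkstra from 0:
Distances: {0: 0, 1: 7, 2: 5, 3: 2, 4: 5, 5: 13}
Shortest distance to 4 = 5, path = [0, 4]


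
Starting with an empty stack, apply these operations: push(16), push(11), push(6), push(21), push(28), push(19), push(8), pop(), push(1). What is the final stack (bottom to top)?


push(16) -> [16]
push(11) -> [16, 11]
push(6) -> [16, 11, 6]
push(21) -> [16, 11, 6, 21]
push(28) -> [16, 11, 6, 21, 28]
push(19) -> [16, 11, 6, 21, 28, 19]
push(8) -> [16, 11, 6, 21, 28, 19, 8]
pop() returns 8 -> [16, 11, 6, 21, 28, 19]
push(1) -> [16, 11, 6, 21, 28, 19, 1]
Final stack (bottom to top): [16, 11, 6, 21, 28, 19, 1]


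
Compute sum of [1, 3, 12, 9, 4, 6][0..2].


Prefix sums: [0, 1, 4, 16, 25, 29, 35]
Sum[0..2] = prefix[3] - prefix[0] = 16 - 0 = 16


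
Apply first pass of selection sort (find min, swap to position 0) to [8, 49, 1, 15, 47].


After one pass: [1, 49, 8, 15, 47]


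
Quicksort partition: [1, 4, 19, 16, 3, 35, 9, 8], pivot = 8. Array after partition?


Elements <= 8 go left of pivot.
Result: [1, 4, 3, 8, 19, 35, 9, 16], pivot at index 3


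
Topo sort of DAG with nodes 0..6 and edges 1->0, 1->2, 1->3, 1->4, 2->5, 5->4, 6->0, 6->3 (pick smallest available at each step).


Kahn's algorithm, process smallest node first
Order: [1, 2, 5, 4, 6, 0, 3]


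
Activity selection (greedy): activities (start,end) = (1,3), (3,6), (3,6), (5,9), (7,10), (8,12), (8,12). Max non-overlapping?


Greedy: pick earliest-ending, then skip overlaps.
Selected (3 activities): [(1, 3), (3, 6), (7, 10)]


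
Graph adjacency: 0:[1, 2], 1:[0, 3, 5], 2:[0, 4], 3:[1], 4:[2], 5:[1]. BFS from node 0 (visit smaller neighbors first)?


BFS queue: start with [0]
Visit order: [0, 1, 2, 3, 5, 4]


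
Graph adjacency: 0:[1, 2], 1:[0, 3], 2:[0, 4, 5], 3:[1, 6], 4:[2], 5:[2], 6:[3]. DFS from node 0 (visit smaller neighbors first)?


DFS stack-based: start with [0]
Visit order: [0, 1, 3, 6, 2, 4, 5]


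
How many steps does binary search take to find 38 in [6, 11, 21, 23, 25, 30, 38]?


Search for 38:
[0,6] mid=3 arr[3]=23
[4,6] mid=5 arr[5]=30
[6,6] mid=6 arr[6]=38
Total: 3 comparisons


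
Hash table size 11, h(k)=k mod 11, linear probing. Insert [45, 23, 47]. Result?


Insertions: 45->slot 1; 23->slot 2; 47->slot 3
Table: [None, 45, 23, 47, None, None, None, None, None, None, None]


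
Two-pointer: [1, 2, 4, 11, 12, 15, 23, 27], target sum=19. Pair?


Two pointers: lo=0, hi=7
Found pair: (4, 15) summing to 19


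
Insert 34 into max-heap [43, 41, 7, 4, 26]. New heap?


Append 34: [43, 41, 7, 4, 26, 34]
Bubble up: swap idx 5(34) with idx 2(7)
Result: [43, 41, 34, 4, 26, 7]


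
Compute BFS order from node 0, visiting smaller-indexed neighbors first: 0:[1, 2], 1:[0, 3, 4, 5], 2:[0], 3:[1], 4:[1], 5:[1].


BFS queue: start with [0]
Visit order: [0, 1, 2, 3, 4, 5]


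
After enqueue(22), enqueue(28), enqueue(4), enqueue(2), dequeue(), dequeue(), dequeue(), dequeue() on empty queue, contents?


enqueue(22) -> [22]
enqueue(28) -> [22, 28]
enqueue(4) -> [22, 28, 4]
enqueue(2) -> [22, 28, 4, 2]
dequeue() returns 22 -> [28, 4, 2]
dequeue() returns 28 -> [4, 2]
dequeue() returns 4 -> [2]
dequeue() returns 2 -> []
Final queue (front to back): []


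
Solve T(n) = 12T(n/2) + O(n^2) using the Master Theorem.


a=12, b=2, c=2. log_2(12)=3.585 > c=2. Case 1: O(n^log_b(a)) = O(n^3.585)
Complexity: O(n^3.585)


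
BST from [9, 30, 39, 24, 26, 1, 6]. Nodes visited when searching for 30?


BST root = 9
Search for 30: compare at each node
Path: [9, 30]


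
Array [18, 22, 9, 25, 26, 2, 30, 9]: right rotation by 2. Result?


Right rotate by 2: [30, 9, 18, 22, 9, 25, 26, 2]


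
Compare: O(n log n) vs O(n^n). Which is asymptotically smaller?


linearithmic grows slower than n^n
O(n log n) is asymptotically smaller; O(n^n) grows faster


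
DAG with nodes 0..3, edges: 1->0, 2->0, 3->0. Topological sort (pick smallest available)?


Kahn's algorithm, process smallest node first
Order: [1, 2, 3, 0]


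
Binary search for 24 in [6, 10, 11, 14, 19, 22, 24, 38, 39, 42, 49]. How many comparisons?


Search for 24:
[0,10] mid=5 arr[5]=22
[6,10] mid=8 arr[8]=39
[6,7] mid=6 arr[6]=24
Total: 3 comparisons


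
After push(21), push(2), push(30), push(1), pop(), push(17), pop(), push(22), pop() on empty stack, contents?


push(21) -> [21]
push(2) -> [21, 2]
push(30) -> [21, 2, 30]
push(1) -> [21, 2, 30, 1]
pop() returns 1 -> [21, 2, 30]
push(17) -> [21, 2, 30, 17]
pop() returns 17 -> [21, 2, 30]
push(22) -> [21, 2, 30, 22]
pop() returns 22 -> [21, 2, 30]
Final stack (bottom to top): [21, 2, 30]


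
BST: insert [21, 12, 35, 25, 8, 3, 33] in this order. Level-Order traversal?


Root = 21; build tree by BST insertion.
Level-Order traversal: [21, 12, 35, 8, 25, 3, 33]


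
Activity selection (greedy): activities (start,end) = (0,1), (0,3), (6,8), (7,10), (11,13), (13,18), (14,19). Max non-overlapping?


Greedy: pick earliest-ending, then skip overlaps.
Selected (4 activities): [(0, 1), (6, 8), (11, 13), (13, 18)]


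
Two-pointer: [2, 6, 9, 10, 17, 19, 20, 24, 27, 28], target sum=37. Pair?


Two pointers: lo=0, hi=9
Found pair: (9, 28) summing to 37


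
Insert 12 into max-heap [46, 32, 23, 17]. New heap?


Append 12: [46, 32, 23, 17, 12]
Bubble up: no swaps needed
Result: [46, 32, 23, 17, 12]


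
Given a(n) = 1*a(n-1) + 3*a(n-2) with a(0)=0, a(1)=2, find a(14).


Build bottom-up:
...a(12)=12320, a(13)=28418, a(14)=1*28418+3*12320=65378


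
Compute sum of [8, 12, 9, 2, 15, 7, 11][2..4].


Prefix sums: [0, 8, 20, 29, 31, 46, 53, 64]
Sum[2..4] = prefix[5] - prefix[2] = 46 - 20 = 26


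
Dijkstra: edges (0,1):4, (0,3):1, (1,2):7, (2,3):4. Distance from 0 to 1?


Dijkstra from 0:
Distances: {0: 0, 1: 4, 2: 5, 3: 1}
Shortest distance to 1 = 4, path = [0, 1]


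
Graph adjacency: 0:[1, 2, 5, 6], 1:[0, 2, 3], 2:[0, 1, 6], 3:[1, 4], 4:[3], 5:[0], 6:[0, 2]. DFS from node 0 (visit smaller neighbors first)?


DFS stack-based: start with [0]
Visit order: [0, 1, 2, 6, 3, 4, 5]


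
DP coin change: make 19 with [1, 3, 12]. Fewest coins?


dp[0]=0; dp[i]=1+min(dp[i-c] for c in coins)
...dp[14]=3, dp[15]=2, dp[16]=3, dp[17]=4, dp[18]=3, dp[19]=4
Minimum coins for 19 = 4


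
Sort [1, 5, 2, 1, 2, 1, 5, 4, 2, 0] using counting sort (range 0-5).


Count array: [1, 3, 3, 0, 1, 2]
Reconstruct: [0, 1, 1, 1, 2, 2, 2, 4, 5, 5]


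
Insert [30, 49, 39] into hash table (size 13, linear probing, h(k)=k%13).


Insertions: 30->slot 4; 49->slot 10; 39->slot 0
Table: [39, None, None, None, 30, None, None, None, None, None, 49, None, None]


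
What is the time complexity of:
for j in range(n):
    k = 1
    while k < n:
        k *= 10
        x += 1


Per nesting level: O(n) * O(log n) = O(n log n)
Complexity: O(n log n)


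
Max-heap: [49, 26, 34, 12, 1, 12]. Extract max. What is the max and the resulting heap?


Max = 49
Replace root with last, heapify down
Resulting heap: [34, 26, 12, 12, 1]


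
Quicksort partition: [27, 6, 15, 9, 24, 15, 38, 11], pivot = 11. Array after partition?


Elements <= 11 go left of pivot.
Result: [6, 9, 11, 27, 24, 15, 38, 15], pivot at index 2


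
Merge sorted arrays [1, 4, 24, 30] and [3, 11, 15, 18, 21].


Compare heads, take smaller each step.
Merged: [1, 3, 4, 11, 15, 18, 21, 24, 30]


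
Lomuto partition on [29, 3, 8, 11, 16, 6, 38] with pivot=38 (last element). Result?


Elements <= 38 go left of pivot.
Result: [29, 3, 8, 11, 16, 6, 38], pivot at index 6


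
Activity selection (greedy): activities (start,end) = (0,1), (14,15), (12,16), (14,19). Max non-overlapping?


Greedy: pick earliest-ending, then skip overlaps.
Selected (2 activities): [(0, 1), (14, 15)]


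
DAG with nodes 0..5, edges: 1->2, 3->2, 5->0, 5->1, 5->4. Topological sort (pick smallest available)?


Kahn's algorithm, process smallest node first
Order: [3, 5, 0, 1, 2, 4]


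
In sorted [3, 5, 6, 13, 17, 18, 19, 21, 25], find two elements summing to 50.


Two pointers: lo=0, hi=8
No pair sums to 50


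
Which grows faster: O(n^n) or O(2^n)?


exponential grows slower than n^n
O(2^n) is asymptotically smaller; O(n^n) grows faster


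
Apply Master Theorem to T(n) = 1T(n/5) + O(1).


a=1, b=5, c=0. log_5(1)=0 = c=0. Case 2: O(n^c log n) = O(log n)
Complexity: O(log n)


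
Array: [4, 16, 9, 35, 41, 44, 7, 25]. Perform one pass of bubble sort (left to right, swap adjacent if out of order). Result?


After one pass: [4, 9, 16, 35, 41, 7, 25, 44]


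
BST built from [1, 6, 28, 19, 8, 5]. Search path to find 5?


BST root = 1
Search for 5: compare at each node
Path: [1, 6, 5]


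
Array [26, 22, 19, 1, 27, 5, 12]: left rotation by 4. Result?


Left rotate by 4: [27, 5, 12, 26, 22, 19, 1]


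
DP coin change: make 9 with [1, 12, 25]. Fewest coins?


dp[0]=0; dp[i]=1+min(dp[i-c] for c in coins)
...dp[4]=4, dp[5]=5, dp[6]=6, dp[7]=7, dp[8]=8, dp[9]=9
Minimum coins for 9 = 9


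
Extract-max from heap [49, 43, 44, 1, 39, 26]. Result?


Max = 49
Replace root with last, heapify down
Resulting heap: [44, 43, 26, 1, 39]


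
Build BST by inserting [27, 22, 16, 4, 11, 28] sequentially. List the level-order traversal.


Root = 27; build tree by BST insertion.
Level-Order traversal: [27, 22, 28, 16, 4, 11]


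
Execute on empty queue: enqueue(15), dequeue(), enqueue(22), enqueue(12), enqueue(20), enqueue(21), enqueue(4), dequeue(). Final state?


enqueue(15) -> [15]
dequeue() returns 15 -> []
enqueue(22) -> [22]
enqueue(12) -> [22, 12]
enqueue(20) -> [22, 12, 20]
enqueue(21) -> [22, 12, 20, 21]
enqueue(4) -> [22, 12, 20, 21, 4]
dequeue() returns 22 -> [12, 20, 21, 4]
Final queue (front to back): [12, 20, 21, 4]


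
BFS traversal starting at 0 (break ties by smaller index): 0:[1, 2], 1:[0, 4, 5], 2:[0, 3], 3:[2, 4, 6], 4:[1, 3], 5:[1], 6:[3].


BFS queue: start with [0]
Visit order: [0, 1, 2, 4, 5, 3, 6]


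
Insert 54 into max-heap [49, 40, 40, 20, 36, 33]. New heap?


Append 54: [49, 40, 40, 20, 36, 33, 54]
Bubble up: swap idx 6(54) with idx 2(40); swap idx 2(54) with idx 0(49)
Result: [54, 40, 49, 20, 36, 33, 40]


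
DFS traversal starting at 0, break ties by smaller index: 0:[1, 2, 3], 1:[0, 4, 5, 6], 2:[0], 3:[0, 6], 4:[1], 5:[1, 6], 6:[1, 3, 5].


DFS stack-based: start with [0]
Visit order: [0, 1, 4, 5, 6, 3, 2]


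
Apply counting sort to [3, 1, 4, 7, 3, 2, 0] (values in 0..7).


Count array: [1, 1, 1, 2, 1, 0, 0, 1]
Reconstruct: [0, 1, 2, 3, 3, 4, 7]


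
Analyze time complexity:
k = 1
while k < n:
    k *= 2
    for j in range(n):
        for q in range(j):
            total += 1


Per nesting level: O(log n) * O(n) * O(n) [triangular over j] = O(n^2 log n)
Complexity: O(n^2 log n)


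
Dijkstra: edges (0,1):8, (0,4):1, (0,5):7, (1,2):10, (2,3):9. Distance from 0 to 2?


Dijkstra from 0:
Distances: {0: 0, 1: 8, 2: 18, 3: 27, 4: 1, 5: 7}
Shortest distance to 2 = 18, path = [0, 1, 2]


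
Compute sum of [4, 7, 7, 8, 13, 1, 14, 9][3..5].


Prefix sums: [0, 4, 11, 18, 26, 39, 40, 54, 63]
Sum[3..5] = prefix[6] - prefix[3] = 40 - 18 = 22


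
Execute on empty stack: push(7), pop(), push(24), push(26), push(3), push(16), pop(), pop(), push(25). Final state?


push(7) -> [7]
pop() returns 7 -> []
push(24) -> [24]
push(26) -> [24, 26]
push(3) -> [24, 26, 3]
push(16) -> [24, 26, 3, 16]
pop() returns 16 -> [24, 26, 3]
pop() returns 3 -> [24, 26]
push(25) -> [24, 26, 25]
Final stack (bottom to top): [24, 26, 25]


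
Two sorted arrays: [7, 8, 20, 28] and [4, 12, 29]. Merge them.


Compare heads, take smaller each step.
Merged: [4, 7, 8, 12, 20, 28, 29]


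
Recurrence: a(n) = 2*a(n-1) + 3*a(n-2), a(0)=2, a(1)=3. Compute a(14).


Build bottom-up:
...a(12)=664302, a(13)=1992903, a(14)=2*1992903+3*664302=5978712


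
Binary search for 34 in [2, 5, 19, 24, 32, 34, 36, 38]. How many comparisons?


Search for 34:
[0,7] mid=3 arr[3]=24
[4,7] mid=5 arr[5]=34
Total: 2 comparisons


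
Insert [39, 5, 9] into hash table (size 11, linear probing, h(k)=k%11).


Insertions: 39->slot 6; 5->slot 5; 9->slot 9
Table: [None, None, None, None, None, 5, 39, None, None, 9, None]


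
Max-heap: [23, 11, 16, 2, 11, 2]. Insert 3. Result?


Append 3: [23, 11, 16, 2, 11, 2, 3]
Bubble up: no swaps needed
Result: [23, 11, 16, 2, 11, 2, 3]


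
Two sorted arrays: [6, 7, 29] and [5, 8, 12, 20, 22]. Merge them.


Compare heads, take smaller each step.
Merged: [5, 6, 7, 8, 12, 20, 22, 29]


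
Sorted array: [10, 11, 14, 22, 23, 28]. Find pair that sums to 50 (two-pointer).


Two pointers: lo=0, hi=5
Found pair: (22, 28) summing to 50


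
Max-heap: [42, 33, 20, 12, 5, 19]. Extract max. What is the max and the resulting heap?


Max = 42
Replace root with last, heapify down
Resulting heap: [33, 19, 20, 12, 5]


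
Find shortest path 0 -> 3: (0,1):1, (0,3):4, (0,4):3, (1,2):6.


Dijkstra from 0:
Distances: {0: 0, 1: 1, 2: 7, 3: 4, 4: 3}
Shortest distance to 3 = 4, path = [0, 3]


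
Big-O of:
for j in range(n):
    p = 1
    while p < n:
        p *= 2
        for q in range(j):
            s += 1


Per nesting level: O(n) * O(log n) * O(n) [triangular over j] = O(n^2 log n)
Complexity: O(n^2 log n)


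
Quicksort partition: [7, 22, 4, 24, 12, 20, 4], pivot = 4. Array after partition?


Elements <= 4 go left of pivot.
Result: [4, 4, 7, 24, 12, 20, 22], pivot at index 1


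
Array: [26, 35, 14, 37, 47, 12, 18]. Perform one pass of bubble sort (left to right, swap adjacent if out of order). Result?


After one pass: [26, 14, 35, 37, 12, 18, 47]


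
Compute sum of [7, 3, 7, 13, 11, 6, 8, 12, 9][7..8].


Prefix sums: [0, 7, 10, 17, 30, 41, 47, 55, 67, 76]
Sum[7..8] = prefix[9] - prefix[7] = 76 - 55 = 21


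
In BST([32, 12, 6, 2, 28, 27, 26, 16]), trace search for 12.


BST root = 32
Search for 12: compare at each node
Path: [32, 12]


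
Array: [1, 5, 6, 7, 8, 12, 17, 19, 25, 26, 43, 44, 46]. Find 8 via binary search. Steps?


Search for 8:
[0,12] mid=6 arr[6]=17
[0,5] mid=2 arr[2]=6
[3,5] mid=4 arr[4]=8
Total: 3 comparisons


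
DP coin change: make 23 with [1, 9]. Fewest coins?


dp[0]=0; dp[i]=1+min(dp[i-c] for c in coins)
...dp[18]=2, dp[19]=3, dp[20]=4, dp[21]=5, dp[22]=6, dp[23]=7
Minimum coins for 23 = 7


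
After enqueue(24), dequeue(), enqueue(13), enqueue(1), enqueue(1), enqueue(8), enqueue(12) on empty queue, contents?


enqueue(24) -> [24]
dequeue() returns 24 -> []
enqueue(13) -> [13]
enqueue(1) -> [13, 1]
enqueue(1) -> [13, 1, 1]
enqueue(8) -> [13, 1, 1, 8]
enqueue(12) -> [13, 1, 1, 8, 12]
Final queue (front to back): [13, 1, 1, 8, 12]


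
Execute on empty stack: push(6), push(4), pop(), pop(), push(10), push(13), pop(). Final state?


push(6) -> [6]
push(4) -> [6, 4]
pop() returns 4 -> [6]
pop() returns 6 -> []
push(10) -> [10]
push(13) -> [10, 13]
pop() returns 13 -> [10]
Final stack (bottom to top): [10]


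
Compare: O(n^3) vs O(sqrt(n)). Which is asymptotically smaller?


sublinear grows slower than cubic
O(sqrt(n)) is asymptotically smaller; O(n^3) grows faster


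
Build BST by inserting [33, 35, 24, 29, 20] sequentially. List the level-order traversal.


Root = 33; build tree by BST insertion.
Level-Order traversal: [33, 24, 35, 20, 29]


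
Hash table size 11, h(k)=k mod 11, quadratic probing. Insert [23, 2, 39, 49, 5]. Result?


Insertions: 23->slot 1; 2->slot 2; 39->slot 6; 49->slot 5; 5->slot 9
Table: [None, 23, 2, None, None, 49, 39, None, None, 5, None]


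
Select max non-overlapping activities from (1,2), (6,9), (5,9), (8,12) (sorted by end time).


Greedy: pick earliest-ending, then skip overlaps.
Selected (2 activities): [(1, 2), (6, 9)]


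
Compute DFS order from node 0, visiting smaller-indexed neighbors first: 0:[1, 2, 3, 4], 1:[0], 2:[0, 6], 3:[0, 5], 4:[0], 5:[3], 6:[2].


DFS stack-based: start with [0]
Visit order: [0, 1, 2, 6, 3, 5, 4]


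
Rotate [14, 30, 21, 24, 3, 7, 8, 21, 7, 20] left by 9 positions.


Left rotate by 9: [20, 14, 30, 21, 24, 3, 7, 8, 21, 7]


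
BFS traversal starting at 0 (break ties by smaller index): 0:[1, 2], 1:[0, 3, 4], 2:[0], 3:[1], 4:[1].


BFS queue: start with [0]
Visit order: [0, 1, 2, 3, 4]


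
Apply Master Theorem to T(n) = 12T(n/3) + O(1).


a=12, b=3, c=0. log_3(12)=2.262 > c=0. Case 1: O(n^log_b(a)) = O(n^2.262)
Complexity: O(n^2.262)


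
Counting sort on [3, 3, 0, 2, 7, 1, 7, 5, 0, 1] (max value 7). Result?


Count array: [2, 2, 1, 2, 0, 1, 0, 2]
Reconstruct: [0, 0, 1, 1, 2, 3, 3, 5, 7, 7]


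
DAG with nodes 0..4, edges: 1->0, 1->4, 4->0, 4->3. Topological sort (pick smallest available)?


Kahn's algorithm, process smallest node first
Order: [1, 2, 4, 0, 3]


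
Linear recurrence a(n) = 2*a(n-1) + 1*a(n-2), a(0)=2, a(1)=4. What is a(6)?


Build bottom-up:
...a(4)=58, a(5)=140, a(6)=2*140+1*58=338


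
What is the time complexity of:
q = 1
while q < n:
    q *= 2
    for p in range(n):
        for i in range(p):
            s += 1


Per nesting level: O(log n) * O(n) * O(n) [triangular over p] = O(n^2 log n)
Complexity: O(n^2 log n)


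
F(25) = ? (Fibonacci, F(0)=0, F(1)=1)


F(n)=F(n-1)+F(n-2)
...F(23)=28657, F(24)=46368, F(25)=75025


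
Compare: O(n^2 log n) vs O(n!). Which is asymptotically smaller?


n^2 log n grows slower than factorial
O(n^2 log n) is asymptotically smaller; O(n!) grows faster


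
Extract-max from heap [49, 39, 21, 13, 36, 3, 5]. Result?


Max = 49
Replace root with last, heapify down
Resulting heap: [39, 36, 21, 13, 5, 3]


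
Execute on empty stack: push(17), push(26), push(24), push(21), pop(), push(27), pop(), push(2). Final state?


push(17) -> [17]
push(26) -> [17, 26]
push(24) -> [17, 26, 24]
push(21) -> [17, 26, 24, 21]
pop() returns 21 -> [17, 26, 24]
push(27) -> [17, 26, 24, 27]
pop() returns 27 -> [17, 26, 24]
push(2) -> [17, 26, 24, 2]
Final stack (bottom to top): [17, 26, 24, 2]


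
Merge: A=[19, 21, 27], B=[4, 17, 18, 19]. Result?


Compare heads, take smaller each step.
Merged: [4, 17, 18, 19, 19, 21, 27]


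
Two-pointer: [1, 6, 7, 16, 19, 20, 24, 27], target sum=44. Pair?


Two pointers: lo=0, hi=7
Found pair: (20, 24) summing to 44


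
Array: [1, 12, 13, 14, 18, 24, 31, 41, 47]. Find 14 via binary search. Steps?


Search for 14:
[0,8] mid=4 arr[4]=18
[0,3] mid=1 arr[1]=12
[2,3] mid=2 arr[2]=13
[3,3] mid=3 arr[3]=14
Total: 4 comparisons


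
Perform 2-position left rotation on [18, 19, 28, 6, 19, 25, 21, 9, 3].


Left rotate by 2: [28, 6, 19, 25, 21, 9, 3, 18, 19]


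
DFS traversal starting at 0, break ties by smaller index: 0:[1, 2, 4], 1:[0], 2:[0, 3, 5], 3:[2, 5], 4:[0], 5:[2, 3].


DFS stack-based: start with [0]
Visit order: [0, 1, 2, 3, 5, 4]


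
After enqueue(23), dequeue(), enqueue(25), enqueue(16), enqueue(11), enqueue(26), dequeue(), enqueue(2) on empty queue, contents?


enqueue(23) -> [23]
dequeue() returns 23 -> []
enqueue(25) -> [25]
enqueue(16) -> [25, 16]
enqueue(11) -> [25, 16, 11]
enqueue(26) -> [25, 16, 11, 26]
dequeue() returns 25 -> [16, 11, 26]
enqueue(2) -> [16, 11, 26, 2]
Final queue (front to back): [16, 11, 26, 2]


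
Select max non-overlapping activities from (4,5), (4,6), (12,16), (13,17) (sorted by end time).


Greedy: pick earliest-ending, then skip overlaps.
Selected (2 activities): [(4, 5), (12, 16)]


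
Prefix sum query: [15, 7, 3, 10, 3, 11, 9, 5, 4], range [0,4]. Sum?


Prefix sums: [0, 15, 22, 25, 35, 38, 49, 58, 63, 67]
Sum[0..4] = prefix[5] - prefix[0] = 38 - 0 = 38


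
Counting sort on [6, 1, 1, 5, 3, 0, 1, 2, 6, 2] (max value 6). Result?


Count array: [1, 3, 2, 1, 0, 1, 2]
Reconstruct: [0, 1, 1, 1, 2, 2, 3, 5, 6, 6]


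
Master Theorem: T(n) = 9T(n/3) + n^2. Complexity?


a=9, b=3, c=2. log_3(9)=2 = c=2. Case 2: O(n^c log n) = O(n^2 log n)
Complexity: O(n^2 log n)


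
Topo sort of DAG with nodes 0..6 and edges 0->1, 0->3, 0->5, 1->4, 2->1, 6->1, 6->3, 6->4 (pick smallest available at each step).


Kahn's algorithm, process smallest node first
Order: [0, 2, 5, 6, 1, 3, 4]


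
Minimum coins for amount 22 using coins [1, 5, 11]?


dp[0]=0; dp[i]=1+min(dp[i-c] for c in coins)
...dp[17]=3, dp[18]=4, dp[19]=5, dp[20]=4, dp[21]=3, dp[22]=2
Minimum coins for 22 = 2


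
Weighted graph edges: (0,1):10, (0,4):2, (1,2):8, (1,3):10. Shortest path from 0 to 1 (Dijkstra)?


Dijkstra from 0:
Distances: {0: 0, 1: 10, 2: 18, 3: 20, 4: 2}
Shortest distance to 1 = 10, path = [0, 1]


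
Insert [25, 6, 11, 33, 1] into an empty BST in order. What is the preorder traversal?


Root = 25; build tree by BST insertion.
Preorder traversal: [25, 6, 1, 11, 33]


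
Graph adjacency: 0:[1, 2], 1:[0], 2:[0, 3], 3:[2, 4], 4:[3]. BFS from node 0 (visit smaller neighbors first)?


BFS queue: start with [0]
Visit order: [0, 1, 2, 3, 4]


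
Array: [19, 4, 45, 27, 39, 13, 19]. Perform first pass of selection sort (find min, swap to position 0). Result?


After one pass: [4, 19, 45, 27, 39, 13, 19]


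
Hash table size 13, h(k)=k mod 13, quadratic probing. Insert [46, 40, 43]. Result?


Insertions: 46->slot 7; 40->slot 1; 43->slot 4
Table: [None, 40, None, None, 43, None, None, 46, None, None, None, None, None]


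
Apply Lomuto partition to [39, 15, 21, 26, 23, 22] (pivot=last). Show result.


Elements <= 22 go left of pivot.
Result: [15, 21, 22, 26, 23, 39], pivot at index 2


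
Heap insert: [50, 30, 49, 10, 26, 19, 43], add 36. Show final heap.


Append 36: [50, 30, 49, 10, 26, 19, 43, 36]
Bubble up: swap idx 7(36) with idx 3(10); swap idx 3(36) with idx 1(30)
Result: [50, 36, 49, 30, 26, 19, 43, 10]
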